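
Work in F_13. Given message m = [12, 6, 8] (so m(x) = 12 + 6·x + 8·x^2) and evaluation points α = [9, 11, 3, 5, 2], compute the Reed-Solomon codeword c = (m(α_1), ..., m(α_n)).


c = [12, 6, 11, 8, 4]

Message polynomial: m(x) = 12 + 6·x + 8·x^2 (mod 13).
For each evaluation point α_i, compute m(α_i) mod 13:
  α_1 = 9: Horner steps 8 → 0 → 12, so m(9) = 12.
  α_2 = 11: Horner steps 8 → 3 → 6, so m(11) = 6.
  α_3 = 3: Horner steps 8 → 4 → 11, so m(3) = 11.
  α_4 = 5: Horner steps 8 → 7 → 8, so m(5) = 8.
  α_5 = 2: Horner steps 8 → 9 → 4, so m(2) = 4.
Codeword c = [12, 6, 11, 8, 4] ∈ F_13^5.


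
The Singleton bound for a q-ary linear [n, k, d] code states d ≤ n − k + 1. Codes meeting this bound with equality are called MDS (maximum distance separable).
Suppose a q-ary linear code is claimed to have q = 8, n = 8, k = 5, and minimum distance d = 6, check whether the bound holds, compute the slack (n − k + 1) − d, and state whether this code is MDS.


Singleton RHS = n − k + 1 = 4, slack = -2, bound violated (no such code; not MDS).

Singleton bound: d ≤ n − k + 1.
Here n = 8, k = 5, so n − k + 1 = 4.
Given d = 6, check d ≤ 4: NO.
Slack = (n − k + 1) − d = -2.
The slack is negative: d = 6 exceeds n − k + 1 = 4 by 2, so the Singleton bound is violated and no linear [8, 5, 6]_8 code can exist. In particular it is not MDS (MDS requires d = n − k + 1 exactly).
Description: the claimed parameters are [8, 5, 6]_8; such a code would be impossible (violates the Singleton bound).


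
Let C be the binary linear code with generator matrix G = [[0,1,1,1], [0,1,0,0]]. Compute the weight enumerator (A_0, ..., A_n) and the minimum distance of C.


Weight distribution: A_0 = 1, A_1 = 1, A_2 = 1, A_3 = 1. Minimum distance d = 1.

Enumerate all 2^2 = 4 messages m ∈ F_2^2.
For each, compute codeword c = mG in F_2^4, then tally its weight.
  m = 00 → c = 0000, weight = 0.
  m = 10 → c = 0111, weight = 3.
  m = 01 → c = 0100, weight = 1.
  m = 11 → c = 0011, weight = 2.
Tally weights:
  weight 0: 1 codewords.
  weight 1: 1 codewords.
  weight 2: 1 codewords.
  weight 3: 1 codewords.
Minimum distance d = smallest w > 0 with A_w > 0 = 1.
Sanity: Σ A_w = 4 = 2^2 = 4 ✓.


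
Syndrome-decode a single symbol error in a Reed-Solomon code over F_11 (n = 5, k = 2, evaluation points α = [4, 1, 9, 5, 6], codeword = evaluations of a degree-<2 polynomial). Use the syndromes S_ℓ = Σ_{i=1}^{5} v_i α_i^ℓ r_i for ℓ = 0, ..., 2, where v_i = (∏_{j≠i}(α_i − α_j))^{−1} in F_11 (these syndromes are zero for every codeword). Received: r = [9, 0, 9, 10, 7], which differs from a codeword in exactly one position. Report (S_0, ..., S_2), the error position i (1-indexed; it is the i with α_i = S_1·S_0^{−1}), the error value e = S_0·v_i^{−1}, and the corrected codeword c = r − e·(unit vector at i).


S = (6, 2, 8), error at position 1, error magnitude e = 7, c = [2, 0, 9, 10, 7].

Step 1: column multipliers v_i = (∏_{j≠i}(α_i − α_j))^{−1} mod 11.
  i = 1 (α = 4): (4−1)(4−9)(4−5)(4−6) = 3·(−5)·(−1)·(−2) = −30 ≡ 3, so v_1 = 3^{−1} = 4 (mod 11).
  i = 2 (α = 1): (1−4)(1−9)(1−5)(1−6) = (−3)·(−8)·(−4)·(−5) = 480 ≡ 7, so v_2 = 7^{−1} = 8 (mod 11).
  i = 3 (α = 9): (9−4)(9−1)(9−5)(9−6) = 5·8·4·3 = 480 ≡ 7, so v_3 = 7^{−1} = 8 (mod 11).
  i = 4 (α = 5): (5−4)(5−1)(5−9)(5−6) = 1·4·(−4)·(−1) = 16 ≡ 5, so v_4 = 5^{−1} = 9 (mod 11).
  i = 5 (α = 6): (6−4)(6−1)(6−9)(6−5) = 2·5·(−3)·1 = −30 ≡ 3, so v_5 = 3^{−1} = 4 (mod 11).
  v = [4, 8, 8, 9, 4].
Step 2: syndromes of r = [9, 0, 9, 10, 7] (all sums mod 11).
  S_0 = Σ v_i r_i = 4·9 + 8·0 + 8·9 + 9·10 + 4·7 = 226 ≡ 6.
  S_1 = Σ v_i α_i r_i = 4·4·9 + 8·1·0 + 8·9·9 + 9·5·10 + 4·6·7 = 1410 ≡ 2.
  α_i^2 mod 11 = [5, 1, 4, 3, 3].
  S_2 = Σ v_i α_i^2 r_i = 4·5·9 + 8·1·0 + 8·4·9 + 9·3·10 + 4·3·7 = 822 ≡ 8.
  S = (6, 2, 8) ≠ 0, so r is not a codeword (an error is present).
Step 3: locate the error. For a single error e at position i, S_ℓ = v_i·e·α_i^ℓ, so α_err = S_1/S_0.
  S_0^{−1} = 6^{−1} = 2 (mod 11), so α_err = 2·2 = 4 ≡ 4 = α_1. Error position i = 1.
  Consistency check: S_2/S_1 = 8·6 = 48 ≡ 4 = α_err ✓ (single-error assumption holds).
Step 4: error magnitude e = S_0/v_1 = S_0·∏_{j≠1}(α_1 − α_j) = 6·3 = 18 ≡ 7 (mod 11).
Step 5: correct position 1: c_1 = r_1 − e = 9 − 7 ≡ 2 (mod 11). Hence c = [2, 0, 9, 10, 7].
  Check: interpolating c through the α_i gives m(x) = 3 + 8·x (degree < 2) with m(α_i) = c_i for every i, so c is indeed a codeword.


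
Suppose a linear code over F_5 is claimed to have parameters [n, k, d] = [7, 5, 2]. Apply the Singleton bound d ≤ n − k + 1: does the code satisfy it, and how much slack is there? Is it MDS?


Singleton RHS = n − k + 1 = 3, slack = 1, bound satisfied, not MDS.

Singleton bound: d ≤ n − k + 1.
Here n = 7, k = 5, so n − k + 1 = 3.
Given d = 2, check d ≤ 3: YES.
Slack = (n − k + 1) − d = 1.
The code is NOT MDS (slack = 1 > 0).
Description: the claimed parameters are [7, 5, 2]_5; such a code would be non-MDS.


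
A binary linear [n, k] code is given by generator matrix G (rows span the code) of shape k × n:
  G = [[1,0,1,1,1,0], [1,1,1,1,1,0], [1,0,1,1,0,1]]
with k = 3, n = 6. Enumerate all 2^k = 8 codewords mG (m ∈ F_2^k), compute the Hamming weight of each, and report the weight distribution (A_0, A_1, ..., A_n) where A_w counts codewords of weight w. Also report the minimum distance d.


Weight distribution: A_0 = 1, A_1 = 1, A_2 = 1, A_3 = 1, A_4 = 2, A_5 = 2. Minimum distance d = 1.

Enumerate all 2^3 = 8 messages m ∈ F_2^3.
For each, compute codeword c = mG in F_2^6, then tally its weight.
  m = 000 → c = 000000, weight = 0.
  m = 100 → c = 101110, weight = 4.
  m = 010 → c = 111110, weight = 5.
  m = 110 → c = 010000, weight = 1.
  m = 001 → c = 101101, weight = 4.
  m = 101 → c = 000011, weight = 2.
  m = 011 → c = 010011, weight = 3.
  m = 111 → c = 111101, weight = 5.
Tally weights:
  weight 0: 1 codewords.
  weight 1: 1 codewords.
  weight 2: 1 codewords.
  weight 3: 1 codewords.
  weight 4: 2 codewords.
  weight 5: 2 codewords.
Minimum distance d = smallest w > 0 with A_w > 0 = 1.
Sanity: Σ A_w = 8 = 2^3 = 8 ✓.


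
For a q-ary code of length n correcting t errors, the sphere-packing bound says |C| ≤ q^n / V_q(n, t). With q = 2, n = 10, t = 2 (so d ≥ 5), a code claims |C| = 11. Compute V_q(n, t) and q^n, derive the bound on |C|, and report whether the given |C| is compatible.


V_q(n, t) = 56, q^n = 1024, Hamming bound = 18, |C| = 11 ≤ bound (satisfied).

Step 1: Compute V_q(n, t) = Σ_{j=0}^2 C(n, j) (q−1)^j.
  j = 0: C(10,0)·(1)^0 = 1·1 = 1.
  j = 1: C(10,1)·(1)^1 = 10·1 = 10.
  j = 2: C(10,2)·(1)^2 = 45·1 = 45.
  V_q(n, t) = 1 + 10 + 45 = 56.
Step 2: q^n = 2^10 = 1024.
Step 3: Hamming bound ⌊q^n / V_q(n,t)⌋ = ⌊1024/56⌋ = 18.
Step 4: Compare |C| = 11 to 18: satisfied.
The claimed |C| lies below the Hamming bound.


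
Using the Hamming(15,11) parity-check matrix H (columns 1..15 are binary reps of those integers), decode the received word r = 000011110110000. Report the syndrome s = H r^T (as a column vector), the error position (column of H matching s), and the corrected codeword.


s = (1, 1, 0, 1)^T, error position = 13, corrected codeword c = 000011110110100

Compute s = H r^T mod 2 one row at a time:
  s_1 = 1 + 0 + 1 + 1 + 0 + 0 + 0 + 0 = 3 ≡ 1 (mod 2).
  s_2 = 0 + 1 + 1 + 1 + 0 + 0 + 0 + 0 = 3 ≡ 1 (mod 2).
  s_3 = 0 + 0 + 1 + 1 + 1 + 1 + 0 + 0 = 4 ≡ 0 (mod 2).
  s_4 = 0 + 0 + 1 + 1 + 0 + 1 + 0 + 0 = 3 ≡ 1 (mod 2).
s = (1, 1, 0, 1)^T — this equals column 13 of H (binary 1101), so error is at position 13.
Correct: flip bit 13 of r = 000011110110000 to get c = 000011110110100.


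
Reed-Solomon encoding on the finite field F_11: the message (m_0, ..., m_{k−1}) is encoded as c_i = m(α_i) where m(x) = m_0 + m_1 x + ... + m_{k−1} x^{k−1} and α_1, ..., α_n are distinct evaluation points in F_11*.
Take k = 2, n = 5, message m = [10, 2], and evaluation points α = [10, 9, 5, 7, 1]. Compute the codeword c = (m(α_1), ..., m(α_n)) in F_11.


c = [8, 6, 9, 2, 1]

Message polynomial: m(x) = 10 + 2·x (mod 11).
For each evaluation point α_i, compute m(α_i) mod 11:
  α_1 = 10: Horner steps 2 → 8, so m(10) = 8.
  α_2 = 9: Horner steps 2 → 6, so m(9) = 6.
  α_3 = 5: Horner steps 2 → 9, so m(5) = 9.
  α_4 = 7: Horner steps 2 → 2, so m(7) = 2.
  α_5 = 1: Horner steps 2 → 1, so m(1) = 1.
Codeword c = [8, 6, 9, 2, 1] ∈ F_11^5.


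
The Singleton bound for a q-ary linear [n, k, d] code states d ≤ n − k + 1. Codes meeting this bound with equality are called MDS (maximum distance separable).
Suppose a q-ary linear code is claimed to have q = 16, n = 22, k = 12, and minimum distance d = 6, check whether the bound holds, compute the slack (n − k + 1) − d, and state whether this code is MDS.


Singleton RHS = n − k + 1 = 11, slack = 5, bound satisfied, not MDS.

Singleton bound: d ≤ n − k + 1.
Here n = 22, k = 12, so n − k + 1 = 11.
Given d = 6, check d ≤ 11: YES.
Slack = (n − k + 1) − d = 5.
The code is NOT MDS (slack = 5 > 0).
Description: the claimed parameters are [22, 12, 6]_16; such a code would be non-MDS.


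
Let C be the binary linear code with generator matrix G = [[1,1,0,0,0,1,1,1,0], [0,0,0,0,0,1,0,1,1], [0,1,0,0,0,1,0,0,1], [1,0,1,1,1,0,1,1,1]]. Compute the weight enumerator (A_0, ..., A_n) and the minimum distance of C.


Weight distribution: A_0 = 1, A_2 = 1, A_3 = 4, A_4 = 2, A_5 = 2, A_6 = 3, A_7 = 2, A_8 = 1. Minimum distance d = 2.

Enumerate all 2^4 = 16 messages m ∈ F_2^4.
For each, compute codeword c = mG in F_2^9, then tally its weight.
  m = 0000 → c = 000000000, weight = 0.
  m = 1000 → c = 110001110, weight = 5.
  m = 0100 → c = 000001011, weight = 3.
  m = 1100 → c = 110000101, weight = 4.
  m = 0010 → c = 010001001, weight = 3.
  m = 1010 → c = 100000111, weight = 4.
  m = 0110 → c = 010000010, weight = 2.
  m = 1110 → c = 100001100, weight = 3.
  m = 0001 → c = 101110111, weight = 7.
  m = 1001 → c = 011111001, weight = 6.
  m = 0101 → c = 101111100, weight = 6.
  m = 1101 → c = 011110010, weight = 5.
  m = 0011 → c = 111111110, weight = 8.
  m = 1011 → c = 001110000, weight = 3.
  m = 0111 → c = 111110101, weight = 7.
  m = 1111 → c = 001111011, weight = 6.
Tally weights:
  weight 0: 1 codewords.
  weight 2: 1 codewords.
  weight 3: 4 codewords.
  weight 4: 2 codewords.
  weight 5: 2 codewords.
  weight 6: 3 codewords.
  weight 7: 2 codewords.
  weight 8: 1 codewords.
Minimum distance d = smallest w > 0 with A_w > 0 = 2.
Sanity: Σ A_w = 16 = 2^4 = 16 ✓.


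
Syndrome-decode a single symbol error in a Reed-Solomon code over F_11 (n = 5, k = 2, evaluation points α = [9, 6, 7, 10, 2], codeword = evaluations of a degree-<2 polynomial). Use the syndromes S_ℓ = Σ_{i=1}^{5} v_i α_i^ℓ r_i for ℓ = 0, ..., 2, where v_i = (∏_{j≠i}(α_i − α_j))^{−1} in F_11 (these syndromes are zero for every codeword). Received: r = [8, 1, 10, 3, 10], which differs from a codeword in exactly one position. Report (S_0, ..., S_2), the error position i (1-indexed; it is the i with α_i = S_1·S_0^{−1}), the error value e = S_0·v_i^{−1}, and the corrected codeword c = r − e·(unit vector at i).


S = (10, 4, 6), error at position 3, error magnitude e = 3, c = [8, 1, 7, 3, 10].

Step 1: column multipliers v_i = (∏_{j≠i}(α_i − α_j))^{−1} mod 11.
  i = 1 (α = 9): (9−6)(9−7)(9−10)(9−2) = 3·2·(−1)·7 = −42 ≡ 2, so v_1 = 2^{−1} = 6 (mod 11).
  i = 2 (α = 6): (6−9)(6−7)(6−10)(6−2) = (−3)·(−1)·(−4)·4 = −48 ≡ 7, so v_2 = 7^{−1} = 8 (mod 11).
  i = 3 (α = 7): (7−9)(7−6)(7−10)(7−2) = (−2)·1·(−3)·5 = 30 ≡ 8, so v_3 = 8^{−1} = 7 (mod 11).
  i = 4 (α = 10): (10−9)(10−6)(10−7)(10−2) = 1·4·3·8 = 96 ≡ 8, so v_4 = 8^{−1} = 7 (mod 11).
  i = 5 (α = 2): (2−9)(2−6)(2−7)(2−10) = (−7)·(−4)·(−5)·(−8) = 1120 ≡ 9, so v_5 = 9^{−1} = 5 (mod 11).
  v = [6, 8, 7, 7, 5].
Step 2: syndromes of r = [8, 1, 10, 3, 10] (all sums mod 11).
  S_0 = Σ v_i r_i = 6·8 + 8·1 + 7·10 + 7·3 + 5·10 = 197 ≡ 10.
  S_1 = Σ v_i α_i r_i = 6·9·8 + 8·6·1 + 7·7·10 + 7·10·3 + 5·2·10 = 1280 ≡ 4.
  α_i^2 mod 11 = [4, 3, 5, 1, 4].
  S_2 = Σ v_i α_i^2 r_i = 6·4·8 + 8·3·1 + 7·5·10 + 7·1·3 + 5·4·10 = 787 ≡ 6.
  S = (10, 4, 6) ≠ 0, so r is not a codeword (an error is present).
Step 3: locate the error. For a single error e at position i, S_ℓ = v_i·e·α_i^ℓ, so α_err = S_1/S_0.
  S_0^{−1} = 10^{−1} = 10 (mod 11), so α_err = 4·10 = 40 ≡ 7 = α_3. Error position i = 3.
  Consistency check: S_2/S_1 = 6·3 = 18 ≡ 7 = α_err ✓ (single-error assumption holds).
Step 4: error magnitude e = S_0/v_3 = S_0·∏_{j≠3}(α_3 − α_j) = 10·8 = 80 ≡ 3 (mod 11).
Step 5: correct position 3: c_3 = r_3 − e = 10 − 3 ≡ 7 (mod 11). Hence c = [8, 1, 7, 3, 10].
  Check: interpolating c through the α_i gives m(x) = 9 + 6·x (degree < 2) with m(α_i) = c_i for every i, so c is indeed a codeword.


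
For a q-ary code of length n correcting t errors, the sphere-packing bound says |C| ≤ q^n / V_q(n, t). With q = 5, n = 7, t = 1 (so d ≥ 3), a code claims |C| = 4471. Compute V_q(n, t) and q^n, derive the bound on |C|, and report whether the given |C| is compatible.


V_q(n, t) = 29, q^n = 78125, Hamming bound = 2693, |C| = 4471 > bound (violated).

Step 1: Compute V_q(n, t) = Σ_{j=0}^1 C(n, j) (q−1)^j.
  j = 0: C(7,0)·(4)^0 = 1·1 = 1.
  j = 1: C(7,1)·(4)^1 = 7·4 = 28.
  V_q(n, t) = 1 + 28 = 29.
Step 2: q^n = 5^7 = 78125.
Step 3: Hamming bound ⌊q^n / V_q(n,t)⌋ = ⌊78125/29⌋ = 2693.
Step 4: Compare |C| = 4471 to 2693: violated.
The claimed |C| lies above the Hamming bound, so no 5-ary code of length 7 with d ≥ 3 can have 4471 codewords.


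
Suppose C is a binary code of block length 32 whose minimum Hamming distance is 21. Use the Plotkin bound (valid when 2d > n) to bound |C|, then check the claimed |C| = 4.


Plotkin bound M ≤ 4; given |C| = 4 ≤ bound (satisfied).

Check applicability: 2d = 42, n = 32.
2d − n = 10 > 0, so Plotkin applies.
Compute d/(2d−n) = 21/10 ≈ 2.1000.
⌊d/(2d−n)⌋ = 2.
Plotkin bound: M ≤ 2·2 = 4.
Given |C| = 4, check: satisfied.
This |C| is at the Plotkin bound.


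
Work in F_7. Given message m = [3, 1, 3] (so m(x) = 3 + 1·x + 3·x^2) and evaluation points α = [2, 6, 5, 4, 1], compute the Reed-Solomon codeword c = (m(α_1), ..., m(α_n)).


c = [3, 5, 6, 6, 0]

Message polynomial: m(x) = 3 + 1·x + 3·x^2 (mod 7).
For each evaluation point α_i, compute m(α_i) mod 7:
  α_1 = 2: Horner steps 3 → 0 → 3, so m(2) = 3.
  α_2 = 6: Horner steps 3 → 5 → 5, so m(6) = 5.
  α_3 = 5: Horner steps 3 → 2 → 6, so m(5) = 6.
  α_4 = 4: Horner steps 3 → 6 → 6, so m(4) = 6.
  α_5 = 1: Horner steps 3 → 4 → 0, so m(1) = 0.
Codeword c = [3, 5, 6, 6, 0] ∈ F_7^5.


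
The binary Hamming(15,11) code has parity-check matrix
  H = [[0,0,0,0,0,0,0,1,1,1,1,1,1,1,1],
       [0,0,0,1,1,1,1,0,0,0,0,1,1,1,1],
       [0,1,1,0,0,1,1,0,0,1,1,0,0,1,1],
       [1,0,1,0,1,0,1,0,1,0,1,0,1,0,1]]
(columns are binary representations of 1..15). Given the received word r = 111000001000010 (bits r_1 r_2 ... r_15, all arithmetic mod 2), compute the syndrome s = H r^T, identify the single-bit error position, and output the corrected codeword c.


s = (0, 1, 1, 1)^T, error position = 7, corrected codeword c = 111000101000010

Compute s = H r^T mod 2 one row at a time:
  s_1 = 0 + 1 + 0 + 0 + 0 + 0 + 1 + 0 = 2 ≡ 0 (mod 2).
  s_2 = 0 + 0 + 0 + 0 + 0 + 0 + 1 + 0 = 1 ≡ 1 (mod 2).
  s_3 = 1 + 1 + 0 + 0 + 0 + 0 + 1 + 0 = 3 ≡ 1 (mod 2).
  s_4 = 1 + 1 + 0 + 0 + 1 + 0 + 0 + 0 = 3 ≡ 1 (mod 2).
s = (0, 1, 1, 1)^T — this equals column 7 of H (binary 0111), so error is at position 7.
Correct: flip bit 7 of r = 111000001000010 to get c = 111000101000010.


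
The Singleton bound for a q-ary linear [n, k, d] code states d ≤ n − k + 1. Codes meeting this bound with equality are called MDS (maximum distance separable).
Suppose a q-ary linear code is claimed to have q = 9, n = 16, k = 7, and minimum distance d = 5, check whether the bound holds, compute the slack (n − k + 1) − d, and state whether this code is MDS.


Singleton RHS = n − k + 1 = 10, slack = 5, bound satisfied, not MDS.

Singleton bound: d ≤ n − k + 1.
Here n = 16, k = 7, so n − k + 1 = 10.
Given d = 5, check d ≤ 10: YES.
Slack = (n − k + 1) − d = 5.
The code is NOT MDS (slack = 5 > 0).
Description: the claimed parameters are [16, 7, 5]_9; such a code would be non-MDS.


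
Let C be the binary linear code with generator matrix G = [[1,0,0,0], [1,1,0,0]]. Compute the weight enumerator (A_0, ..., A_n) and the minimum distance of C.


Weight distribution: A_0 = 1, A_1 = 2, A_2 = 1. Minimum distance d = 1.

Enumerate all 2^2 = 4 messages m ∈ F_2^2.
For each, compute codeword c = mG in F_2^4, then tally its weight.
  m = 00 → c = 0000, weight = 0.
  m = 10 → c = 1000, weight = 1.
  m = 01 → c = 1100, weight = 2.
  m = 11 → c = 0100, weight = 1.
Tally weights:
  weight 0: 1 codewords.
  weight 1: 2 codewords.
  weight 2: 1 codewords.
Minimum distance d = smallest w > 0 with A_w > 0 = 1.
Sanity: Σ A_w = 4 = 2^2 = 4 ✓.


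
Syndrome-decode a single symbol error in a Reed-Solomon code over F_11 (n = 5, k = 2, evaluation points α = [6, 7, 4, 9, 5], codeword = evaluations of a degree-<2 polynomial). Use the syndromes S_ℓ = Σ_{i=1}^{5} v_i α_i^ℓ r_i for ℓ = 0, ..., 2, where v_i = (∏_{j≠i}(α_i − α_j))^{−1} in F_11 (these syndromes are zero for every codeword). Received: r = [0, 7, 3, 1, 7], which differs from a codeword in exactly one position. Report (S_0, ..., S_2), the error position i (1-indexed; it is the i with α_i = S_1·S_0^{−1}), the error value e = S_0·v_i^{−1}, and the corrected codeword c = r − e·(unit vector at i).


S = (8, 1, 7), error at position 2, error magnitude e = 3, c = [0, 4, 3, 1, 7].

Step 1: column multipliers v_i = (∏_{j≠i}(α_i − α_j))^{−1} mod 11.
  i = 1 (α = 6): (6−7)(6−4)(6−9)(6−5) = (−1)·2·(−3)·1 = 6 ≡ 6, so v_1 = 6^{−1} = 2 (mod 11).
  i = 2 (α = 7): (7−6)(7−4)(7−9)(7−5) = 1·3·(−2)·2 = −12 ≡ 10, so v_2 = 10^{−1} = 10 (mod 11).
  i = 3 (α = 4): (4−6)(4−7)(4−9)(4−5) = (−2)·(−3)·(−5)·(−1) = 30 ≡ 8, so v_3 = 8^{−1} = 7 (mod 11).
  i = 4 (α = 9): (9−6)(9−7)(9−4)(9−5) = 3·2·5·4 = 120 ≡ 10, so v_4 = 10^{−1} = 10 (mod 11).
  i = 5 (α = 5): (5−6)(5−7)(5−4)(5−9) = (−1)·(−2)·1·(−4) = −8 ≡ 3, so v_5 = 3^{−1} = 4 (mod 11).
  v = [2, 10, 7, 10, 4].
Step 2: syndromes of r = [0, 7, 3, 1, 7] (all sums mod 11).
  S_0 = Σ v_i r_i = 2·0 + 10·7 + 7·3 + 10·1 + 4·7 = 129 ≡ 8.
  S_1 = Σ v_i α_i r_i = 2·6·0 + 10·7·7 + 7·4·3 + 10·9·1 + 4·5·7 = 804 ≡ 1.
  α_i^2 mod 11 = [3, 5, 5, 4, 3].
  S_2 = Σ v_i α_i^2 r_i = 2·3·0 + 10·5·7 + 7·5·3 + 10·4·1 + 4·3·7 = 579 ≡ 7.
  S = (8, 1, 7) ≠ 0, so r is not a codeword (an error is present).
Step 3: locate the error. For a single error e at position i, S_ℓ = v_i·e·α_i^ℓ, so α_err = S_1/S_0.
  S_0^{−1} = 8^{−1} = 7 (mod 11), so α_err = 1·7 = 7 ≡ 7 = α_2. Error position i = 2.
  Consistency check: S_2/S_1 = 7·1 = 7 ≡ 7 = α_err ✓ (single-error assumption holds).
Step 4: error magnitude e = S_0/v_2 = S_0·∏_{j≠2}(α_2 − α_j) = 8·10 = 80 ≡ 3 (mod 11).
Step 5: correct position 2: c_2 = r_2 − e = 7 − 3 ≡ 4 (mod 11). Hence c = [0, 4, 3, 1, 7].
  Check: interpolating c through the α_i gives m(x) = 9 + 4·x (degree < 2) with m(α_i) = c_i for every i, so c is indeed a codeword.


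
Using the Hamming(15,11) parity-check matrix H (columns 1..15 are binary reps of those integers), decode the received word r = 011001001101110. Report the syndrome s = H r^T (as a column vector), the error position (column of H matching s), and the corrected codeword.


s = (1, 0, 1, 1)^T, error position = 11, corrected codeword c = 011001001111110

Compute s = H r^T mod 2 one row at a time:
  s_1 = 0 + 1 + 1 + 0 + 1 + 1 + 1 + 0 = 5 ≡ 1 (mod 2).
  s_2 = 0 + 0 + 1 + 0 + 1 + 1 + 1 + 0 = 4 ≡ 0 (mod 2).
  s_3 = 1 + 1 + 1 + 0 + 1 + 0 + 1 + 0 = 5 ≡ 1 (mod 2).
  s_4 = 0 + 1 + 0 + 0 + 1 + 0 + 1 + 0 = 3 ≡ 1 (mod 2).
s = (1, 0, 1, 1)^T — this equals column 11 of H (binary 1011), so error is at position 11.
Correct: flip bit 11 of r = 011001001101110 to get c = 011001001111110.


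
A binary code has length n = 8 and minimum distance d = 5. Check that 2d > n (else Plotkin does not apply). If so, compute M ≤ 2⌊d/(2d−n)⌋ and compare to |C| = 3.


Plotkin bound M ≤ 4; given |C| = 3 ≤ bound (satisfied).

Check applicability: 2d = 10, n = 8.
2d − n = 2 > 0, so Plotkin applies.
Compute d/(2d−n) = 5/2 ≈ 2.5000.
⌊d/(2d−n)⌋ = 2.
Plotkin bound: M ≤ 2·2 = 4.
Given |C| = 3, check: satisfied.
This |C| is below the Plotkin bound.


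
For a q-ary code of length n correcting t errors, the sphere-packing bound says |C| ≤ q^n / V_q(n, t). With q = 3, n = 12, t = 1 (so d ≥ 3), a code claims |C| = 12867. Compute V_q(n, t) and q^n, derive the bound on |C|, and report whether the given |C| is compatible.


V_q(n, t) = 25, q^n = 531441, Hamming bound = 21257, |C| = 12867 ≤ bound (satisfied).

Step 1: Compute V_q(n, t) = Σ_{j=0}^1 C(n, j) (q−1)^j.
  j = 0: C(12,0)·(2)^0 = 1·1 = 1.
  j = 1: C(12,1)·(2)^1 = 12·2 = 24.
  V_q(n, t) = 1 + 24 = 25.
Step 2: q^n = 3^12 = 531441.
Step 3: Hamming bound ⌊q^n / V_q(n,t)⌋ = ⌊531441/25⌋ = 21257.
Step 4: Compare |C| = 12867 to 21257: satisfied.
The claimed |C| lies below the Hamming bound.


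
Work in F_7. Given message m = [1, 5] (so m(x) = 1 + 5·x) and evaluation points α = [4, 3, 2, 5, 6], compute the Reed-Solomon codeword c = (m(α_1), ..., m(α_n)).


c = [0, 2, 4, 5, 3]

Message polynomial: m(x) = 1 + 5·x (mod 7).
For each evaluation point α_i, compute m(α_i) mod 7:
  α_1 = 4: Horner steps 5 → 0, so m(4) = 0.
  α_2 = 3: Horner steps 5 → 2, so m(3) = 2.
  α_3 = 2: Horner steps 5 → 4, so m(2) = 4.
  α_4 = 5: Horner steps 5 → 5, so m(5) = 5.
  α_5 = 6: Horner steps 5 → 3, so m(6) = 3.
Codeword c = [0, 2, 4, 5, 3] ∈ F_7^5.


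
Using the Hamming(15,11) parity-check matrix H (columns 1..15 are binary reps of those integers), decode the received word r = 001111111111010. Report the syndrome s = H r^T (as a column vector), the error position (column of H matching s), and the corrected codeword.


s = (0, 0, 0, 1)^T, error position = 1, corrected codeword c = 101111111111010

Compute s = H r^T mod 2 one row at a time:
  s_1 = 1 + 1 + 1 + 1 + 1 + 0 + 1 + 0 = 6 ≡ 0 (mod 2).
  s_2 = 1 + 1 + 1 + 1 + 1 + 0 + 1 + 0 = 6 ≡ 0 (mod 2).
  s_3 = 0 + 1 + 1 + 1 + 1 + 1 + 1 + 0 = 6 ≡ 0 (mod 2).
  s_4 = 0 + 1 + 1 + 1 + 1 + 1 + 0 + 0 = 5 ≡ 1 (mod 2).
s = (0, 0, 0, 1)^T — this equals column 1 of H (binary 0001), so error is at position 1.
Correct: flip bit 1 of r = 001111111111010 to get c = 101111111111010.


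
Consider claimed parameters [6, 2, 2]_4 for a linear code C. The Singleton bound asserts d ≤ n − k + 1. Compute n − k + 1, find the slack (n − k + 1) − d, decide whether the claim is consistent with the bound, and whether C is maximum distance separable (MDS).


Singleton RHS = n − k + 1 = 5, slack = 3, bound satisfied, not MDS.

Singleton bound: d ≤ n − k + 1.
Here n = 6, k = 2, so n − k + 1 = 5.
Given d = 2, check d ≤ 5: YES.
Slack = (n − k + 1) − d = 3.
The code is NOT MDS (slack = 3 > 0).
Description: the claimed parameters are [6, 2, 2]_4; such a code would be non-MDS.


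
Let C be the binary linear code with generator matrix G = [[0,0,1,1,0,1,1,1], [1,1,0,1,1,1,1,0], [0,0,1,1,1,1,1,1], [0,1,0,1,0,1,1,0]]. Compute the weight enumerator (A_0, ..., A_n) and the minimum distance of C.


Weight distribution: A_0 = 1, A_1 = 2, A_2 = 1, A_3 = 1, A_4 = 3, A_5 = 4, A_6 = 3, A_7 = 1. Minimum distance d = 1.

Enumerate all 2^4 = 16 messages m ∈ F_2^4.
For each, compute codeword c = mG in F_2^8, then tally its weight.
  m = 0000 → c = 00000000, weight = 0.
  m = 1000 → c = 00110111, weight = 5.
  m = 0100 → c = 11011110, weight = 6.
  m = 1100 → c = 11101001, weight = 5.
  m = 0010 → c = 00111111, weight = 6.
  m = 1010 → c = 00001000, weight = 1.
  m = 0110 → c = 11100001, weight = 4.
  m = 1110 → c = 11010110, weight = 5.
  m = 0001 → c = 01010110, weight = 4.
  m = 1001 → c = 01100001, weight = 3.
  m = 0101 → c = 10001000, weight = 2.
  m = 1101 → c = 10111111, weight = 7.
  m = 0011 → c = 01101001, weight = 4.
  m = 1011 → c = 01011110, weight = 5.
  m = 0111 → c = 10110111, weight = 6.
  m = 1111 → c = 10000000, weight = 1.
Tally weights:
  weight 0: 1 codewords.
  weight 1: 2 codewords.
  weight 2: 1 codewords.
  weight 3: 1 codewords.
  weight 4: 3 codewords.
  weight 5: 4 codewords.
  weight 6: 3 codewords.
  weight 7: 1 codewords.
Minimum distance d = smallest w > 0 with A_w > 0 = 1.
Sanity: Σ A_w = 16 = 2^4 = 16 ✓.


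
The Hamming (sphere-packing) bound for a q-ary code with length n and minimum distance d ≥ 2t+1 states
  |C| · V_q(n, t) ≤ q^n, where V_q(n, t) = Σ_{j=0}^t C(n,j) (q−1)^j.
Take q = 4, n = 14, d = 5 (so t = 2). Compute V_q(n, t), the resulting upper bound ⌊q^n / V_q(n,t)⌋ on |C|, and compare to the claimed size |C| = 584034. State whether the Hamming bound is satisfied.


V_q(n, t) = 862, q^n = 268435456, Hamming bound = 311410, |C| = 584034 > bound (violated).

Step 1: Compute V_q(n, t) = Σ_{j=0}^2 C(n, j) (q−1)^j.
  j = 0: C(14,0)·(3)^0 = 1·1 = 1.
  j = 1: C(14,1)·(3)^1 = 14·3 = 42.
  j = 2: C(14,2)·(3)^2 = 91·9 = 819.
  V_q(n, t) = 1 + 42 + 819 = 862.
Step 2: q^n = 4^14 = 268435456.
Step 3: Hamming bound ⌊q^n / V_q(n,t)⌋ = ⌊268435456/862⌋ = 311410.
Step 4: Compare |C| = 584034 to 311410: violated.
The claimed |C| lies above the Hamming bound, so no 4-ary code of length 14 with d ≥ 5 can have 584034 codewords.


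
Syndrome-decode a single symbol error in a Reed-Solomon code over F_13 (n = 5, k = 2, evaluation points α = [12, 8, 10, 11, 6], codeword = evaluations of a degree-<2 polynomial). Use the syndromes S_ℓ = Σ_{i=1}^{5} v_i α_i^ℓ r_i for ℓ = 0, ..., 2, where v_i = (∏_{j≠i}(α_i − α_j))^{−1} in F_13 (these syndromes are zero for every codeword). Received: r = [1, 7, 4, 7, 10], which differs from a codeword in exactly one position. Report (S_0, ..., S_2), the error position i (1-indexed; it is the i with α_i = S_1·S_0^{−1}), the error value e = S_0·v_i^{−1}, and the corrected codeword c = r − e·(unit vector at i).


S = (1, 11, 4), error at position 4, error magnitude e = 11, c = [1, 7, 4, 9, 10].

Step 1: column multipliers v_i = (∏_{j≠i}(α_i − α_j))^{−1} mod 13.
  i = 1 (α = 12): (12−8)(12−10)(12−11)(12−6) = 4·2·1·6 = 48 ≡ 9, so v_1 = 9^{−1} = 3 (mod 13).
  i = 2 (α = 8): (8−12)(8−10)(8−11)(8−6) = (−4)·(−2)·(−3)·2 = −48 ≡ 4, so v_2 = 4^{−1} = 10 (mod 13).
  i = 3 (α = 10): (10−12)(10−8)(10−11)(10−6) = (−2)·2·(−1)·4 = 16 ≡ 3, so v_3 = 3^{−1} = 9 (mod 13).
  i = 4 (α = 11): (11−12)(11−8)(11−10)(11−6) = (−1)·3·1·5 = −15 ≡ 11, so v_4 = 11^{−1} = 6 (mod 13).
  i = 5 (α = 6): (6−12)(6−8)(6−10)(6−11) = (−6)·(−2)·(−4)·(−5) = 240 ≡ 6, so v_5 = 6^{−1} = 11 (mod 13).
  v = [3, 10, 9, 6, 11].
Step 2: syndromes of r = [1, 7, 4, 7, 10] (all sums mod 13).
  S_0 = Σ v_i r_i = 3·1 + 10·7 + 9·4 + 6·7 + 11·10 = 261 ≡ 1.
  S_1 = Σ v_i α_i r_i = 3·12·1 + 10·8·7 + 9·10·4 + 6·11·7 + 11·6·10 = 2078 ≡ 11.
  α_i^2 mod 13 = [1, 12, 9, 4, 10].
  S_2 = Σ v_i α_i^2 r_i = 3·1·1 + 10·12·7 + 9·9·4 + 6·4·7 + 11·10·10 = 2435 ≡ 4.
  S = (1, 11, 4) ≠ 0, so r is not a codeword (an error is present).
Step 3: locate the error. For a single error e at position i, S_ℓ = v_i·e·α_i^ℓ, so α_err = S_1/S_0.
  S_0^{−1} = 1^{−1} = 1 (mod 13), so α_err = 11·1 = 11 ≡ 11 = α_4. Error position i = 4.
  Consistency check: S_2/S_1 = 4·6 = 24 ≡ 11 = α_err ✓ (single-error assumption holds).
Step 4: error magnitude e = S_0/v_4 = S_0·∏_{j≠4}(α_4 − α_j) = 1·11 = 11 ≡ 11 (mod 13).
Step 5: correct position 4: c_4 = r_4 − e = 7 − 11 ≡ 9 (mod 13). Hence c = [1, 7, 4, 9, 10].
  Check: interpolating c through the α_i gives m(x) = 6 + 5·x (degree < 2) with m(α_i) = c_i for every i, so c is indeed a codeword.


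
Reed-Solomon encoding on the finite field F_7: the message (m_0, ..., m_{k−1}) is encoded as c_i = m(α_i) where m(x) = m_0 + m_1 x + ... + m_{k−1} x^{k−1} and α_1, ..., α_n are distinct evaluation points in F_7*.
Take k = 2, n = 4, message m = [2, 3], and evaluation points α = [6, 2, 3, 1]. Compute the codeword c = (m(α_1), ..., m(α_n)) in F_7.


c = [6, 1, 4, 5]

Message polynomial: m(x) = 2 + 3·x (mod 7).
For each evaluation point α_i, compute m(α_i) mod 7:
  α_1 = 6: Horner steps 3 → 6, so m(6) = 6.
  α_2 = 2: Horner steps 3 → 1, so m(2) = 1.
  α_3 = 3: Horner steps 3 → 4, so m(3) = 4.
  α_4 = 1: Horner steps 3 → 5, so m(1) = 5.
Codeword c = [6, 1, 4, 5] ∈ F_7^4.


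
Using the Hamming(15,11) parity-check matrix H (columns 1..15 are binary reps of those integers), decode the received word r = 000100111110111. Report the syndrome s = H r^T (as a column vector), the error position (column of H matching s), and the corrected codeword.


s = (1, 1, 1, 1)^T, error position = 15, corrected codeword c = 000100111110110

Compute s = H r^T mod 2 one row at a time:
  s_1 = 1 + 1 + 1 + 1 + 0 + 1 + 1 + 1 = 7 ≡ 1 (mod 2).
  s_2 = 1 + 0 + 0 + 1 + 0 + 1 + 1 + 1 = 5 ≡ 1 (mod 2).
  s_3 = 0 + 0 + 0 + 1 + 1 + 1 + 1 + 1 = 5 ≡ 1 (mod 2).
  s_4 = 0 + 0 + 0 + 1 + 1 + 1 + 1 + 1 = 5 ≡ 1 (mod 2).
s = (1, 1, 1, 1)^T — this equals column 15 of H (binary 1111), so error is at position 15.
Correct: flip bit 15 of r = 000100111110111 to get c = 000100111110110.


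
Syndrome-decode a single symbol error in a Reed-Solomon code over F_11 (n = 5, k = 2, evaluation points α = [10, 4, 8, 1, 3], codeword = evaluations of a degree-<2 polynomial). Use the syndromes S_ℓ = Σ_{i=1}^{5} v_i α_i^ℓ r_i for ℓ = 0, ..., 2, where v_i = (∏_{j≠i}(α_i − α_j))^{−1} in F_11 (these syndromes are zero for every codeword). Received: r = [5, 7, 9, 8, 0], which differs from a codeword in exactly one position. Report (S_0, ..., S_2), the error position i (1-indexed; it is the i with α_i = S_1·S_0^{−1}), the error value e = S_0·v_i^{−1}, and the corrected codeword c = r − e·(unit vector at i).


S = (3, 2, 5), error at position 3, error magnitude e = 7, c = [5, 7, 2, 8, 0].

Step 1: column multipliers v_i = (∏_{j≠i}(α_i − α_j))^{−1} mod 11.
  i = 1 (α = 10): (10−4)(10−8)(10−1)(10−3) = 6·2·9·7 = 756 ≡ 8, so v_1 = 8^{−1} = 7 (mod 11).
  i = 2 (α = 4): (4−10)(4−8)(4−1)(4−3) = (−6)·(−4)·3·1 = 72 ≡ 6, so v_2 = 6^{−1} = 2 (mod 11).
  i = 3 (α = 8): (8−10)(8−4)(8−1)(8−3) = (−2)·4·7·5 = −280 ≡ 6, so v_3 = 6^{−1} = 2 (mod 11).
  i = 4 (α = 1): (1−10)(1−4)(1−8)(1−3) = (−9)·(−3)·(−7)·(−2) = 378 ≡ 4, so v_4 = 4^{−1} = 3 (mod 11).
  i = 5 (α = 3): (3−10)(3−4)(3−8)(3−1) = (−7)·(−1)·(−5)·2 = −70 ≡ 7, so v_5 = 7^{−1} = 8 (mod 11).
  v = [7, 2, 2, 3, 8].
Step 2: syndromes of r = [5, 7, 9, 8, 0] (all sums mod 11).
  S_0 = Σ v_i r_i = 7·5 + 2·7 + 2·9 + 3·8 + 8·0 = 91 ≡ 3.
  S_1 = Σ v_i α_i r_i = 7·10·5 + 2·4·7 + 2·8·9 + 3·1·8 + 8·3·0 = 574 ≡ 2.
  α_i^2 mod 11 = [1, 5, 9, 1, 9].
  S_2 = Σ v_i α_i^2 r_i = 7·1·5 + 2·5·7 + 2·9·9 + 3·1·8 + 8·9·0 = 291 ≡ 5.
  S = (3, 2, 5) ≠ 0, so r is not a codeword (an error is present).
Step 3: locate the error. For a single error e at position i, S_ℓ = v_i·e·α_i^ℓ, so α_err = S_1/S_0.
  S_0^{−1} = 3^{−1} = 4 (mod 11), so α_err = 2·4 = 8 ≡ 8 = α_3. Error position i = 3.
  Consistency check: S_2/S_1 = 5·6 = 30 ≡ 8 = α_err ✓ (single-error assumption holds).
Step 4: error magnitude e = S_0/v_3 = S_0·∏_{j≠3}(α_3 − α_j) = 3·6 = 18 ≡ 7 (mod 11).
Step 5: correct position 3: c_3 = r_3 − e = 9 − 7 ≡ 2 (mod 11). Hence c = [5, 7, 2, 8, 0].
  Check: interpolating c through the α_i gives m(x) = 1 + 7·x (degree < 2) with m(α_i) = c_i for every i, so c is indeed a codeword.


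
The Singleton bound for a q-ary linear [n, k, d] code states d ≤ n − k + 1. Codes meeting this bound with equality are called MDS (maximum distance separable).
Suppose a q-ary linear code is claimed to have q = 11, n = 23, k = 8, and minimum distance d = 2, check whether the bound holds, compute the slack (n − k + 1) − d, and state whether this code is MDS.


Singleton RHS = n − k + 1 = 16, slack = 14, bound satisfied, not MDS.

Singleton bound: d ≤ n − k + 1.
Here n = 23, k = 8, so n − k + 1 = 16.
Given d = 2, check d ≤ 16: YES.
Slack = (n − k + 1) − d = 14.
The code is NOT MDS (slack = 14 > 0).
Description: the claimed parameters are [23, 8, 2]_11; such a code would be non-MDS.


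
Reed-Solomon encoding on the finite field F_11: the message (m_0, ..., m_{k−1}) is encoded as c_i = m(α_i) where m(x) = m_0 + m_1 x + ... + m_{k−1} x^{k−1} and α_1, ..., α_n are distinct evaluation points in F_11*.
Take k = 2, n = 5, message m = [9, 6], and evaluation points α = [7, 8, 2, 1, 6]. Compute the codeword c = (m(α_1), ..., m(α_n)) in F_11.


c = [7, 2, 10, 4, 1]

Message polynomial: m(x) = 9 + 6·x (mod 11).
For each evaluation point α_i, compute m(α_i) mod 11:
  α_1 = 7: Horner steps 6 → 7, so m(7) = 7.
  α_2 = 8: Horner steps 6 → 2, so m(8) = 2.
  α_3 = 2: Horner steps 6 → 10, so m(2) = 10.
  α_4 = 1: Horner steps 6 → 4, so m(1) = 4.
  α_5 = 6: Horner steps 6 → 1, so m(6) = 1.
Codeword c = [7, 2, 10, 4, 1] ∈ F_11^5.


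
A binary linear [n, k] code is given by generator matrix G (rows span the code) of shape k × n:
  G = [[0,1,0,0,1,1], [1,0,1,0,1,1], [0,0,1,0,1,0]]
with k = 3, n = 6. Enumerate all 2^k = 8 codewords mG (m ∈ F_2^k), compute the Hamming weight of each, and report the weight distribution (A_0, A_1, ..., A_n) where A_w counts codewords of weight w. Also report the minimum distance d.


Weight distribution: A_0 = 1, A_2 = 2, A_3 = 4, A_4 = 1. Minimum distance d = 2.

Enumerate all 2^3 = 8 messages m ∈ F_2^3.
For each, compute codeword c = mG in F_2^6, then tally its weight.
  m = 000 → c = 000000, weight = 0.
  m = 100 → c = 010011, weight = 3.
  m = 010 → c = 101011, weight = 4.
  m = 110 → c = 111000, weight = 3.
  m = 001 → c = 001010, weight = 2.
  m = 101 → c = 011001, weight = 3.
  m = 011 → c = 100001, weight = 2.
  m = 111 → c = 110010, weight = 3.
Tally weights:
  weight 0: 1 codewords.
  weight 2: 2 codewords.
  weight 3: 4 codewords.
  weight 4: 1 codewords.
Minimum distance d = smallest w > 0 with A_w > 0 = 2.
Sanity: Σ A_w = 8 = 2^3 = 8 ✓.


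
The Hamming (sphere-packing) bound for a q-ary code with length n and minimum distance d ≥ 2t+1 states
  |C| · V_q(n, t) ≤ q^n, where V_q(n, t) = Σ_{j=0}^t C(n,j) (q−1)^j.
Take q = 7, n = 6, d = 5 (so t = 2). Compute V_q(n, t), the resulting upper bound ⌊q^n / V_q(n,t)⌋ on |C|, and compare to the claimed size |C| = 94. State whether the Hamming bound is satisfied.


V_q(n, t) = 577, q^n = 117649, Hamming bound = 203, |C| = 94 ≤ bound (satisfied).

Step 1: Compute V_q(n, t) = Σ_{j=0}^2 C(n, j) (q−1)^j.
  j = 0: C(6,0)·(6)^0 = 1·1 = 1.
  j = 1: C(6,1)·(6)^1 = 6·6 = 36.
  j = 2: C(6,2)·(6)^2 = 15·36 = 540.
  V_q(n, t) = 1 + 36 + 540 = 577.
Step 2: q^n = 7^6 = 117649.
Step 3: Hamming bound ⌊q^n / V_q(n,t)⌋ = ⌊117649/577⌋ = 203.
Step 4: Compare |C| = 94 to 203: satisfied.
The claimed |C| lies below the Hamming bound.


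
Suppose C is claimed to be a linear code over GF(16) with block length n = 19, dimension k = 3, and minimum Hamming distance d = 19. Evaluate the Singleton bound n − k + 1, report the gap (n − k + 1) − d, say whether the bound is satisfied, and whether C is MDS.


Singleton RHS = n − k + 1 = 17, slack = -2, bound violated (no such code; not MDS).

Singleton bound: d ≤ n − k + 1.
Here n = 19, k = 3, so n − k + 1 = 17.
Given d = 19, check d ≤ 17: NO.
Slack = (n − k + 1) − d = -2.
The slack is negative: d = 19 exceeds n − k + 1 = 17 by 2, so the Singleton bound is violated and no linear [19, 3, 19]_16 code can exist. In particular it is not MDS (MDS requires d = n − k + 1 exactly).
Description: the claimed parameters are [19, 3, 19]_16; such a code would be impossible (violates the Singleton bound).


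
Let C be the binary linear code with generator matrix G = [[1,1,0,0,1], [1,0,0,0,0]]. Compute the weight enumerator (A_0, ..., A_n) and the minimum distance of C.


Weight distribution: A_0 = 1, A_1 = 1, A_2 = 1, A_3 = 1. Minimum distance d = 1.

Enumerate all 2^2 = 4 messages m ∈ F_2^2.
For each, compute codeword c = mG in F_2^5, then tally its weight.
  m = 00 → c = 00000, weight = 0.
  m = 10 → c = 11001, weight = 3.
  m = 01 → c = 10000, weight = 1.
  m = 11 → c = 01001, weight = 2.
Tally weights:
  weight 0: 1 codewords.
  weight 1: 1 codewords.
  weight 2: 1 codewords.
  weight 3: 1 codewords.
Minimum distance d = smallest w > 0 with A_w > 0 = 1.
Sanity: Σ A_w = 4 = 2^2 = 4 ✓.


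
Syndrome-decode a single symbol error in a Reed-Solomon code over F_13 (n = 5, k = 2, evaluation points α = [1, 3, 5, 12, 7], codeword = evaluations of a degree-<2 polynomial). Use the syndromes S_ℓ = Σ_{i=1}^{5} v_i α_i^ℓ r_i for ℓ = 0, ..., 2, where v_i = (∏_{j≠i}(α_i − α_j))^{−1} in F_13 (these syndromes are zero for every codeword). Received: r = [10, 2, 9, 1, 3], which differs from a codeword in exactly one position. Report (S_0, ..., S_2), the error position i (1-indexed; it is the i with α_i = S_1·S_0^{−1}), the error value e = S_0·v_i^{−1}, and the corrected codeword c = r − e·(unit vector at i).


S = (10, 10, 10), error at position 1, error magnitude e = 2, c = [8, 2, 9, 1, 3].

Step 1: column multipliers v_i = (∏_{j≠i}(α_i − α_j))^{−1} mod 13.
  i = 1 (α = 1): (1−3)(1−5)(1−12)(1−7) = (−2)·(−4)·(−11)·(−6) = 528 ≡ 8, so v_1 = 8^{−1} = 5 (mod 13).
  i = 2 (α = 3): (3−1)(3−5)(3−12)(3−7) = 2·(−2)·(−9)·(−4) = −144 ≡ 12, so v_2 = 12^{−1} = 12 (mod 13).
  i = 3 (α = 5): (5−1)(5−3)(5−12)(5−7) = 4·2·(−7)·(−2) = 112 ≡ 8, so v_3 = 8^{−1} = 5 (mod 13).
  i = 4 (α = 12): (12−1)(12−3)(12−5)(12−7) = 11·9·7·5 = 3465 ≡ 7, so v_4 = 7^{−1} = 2 (mod 13).
  i = 5 (α = 7): (7−1)(7−3)(7−5)(7−12) = 6·4·2·(−5) = −240 ≡ 7, so v_5 = 7^{−1} = 2 (mod 13).
  v = [5, 12, 5, 2, 2].
Step 2: syndromes of r = [10, 2, 9, 1, 3] (all sums mod 13).
  S_0 = Σ v_i r_i = 5·10 + 12·2 + 5·9 + 2·1 + 2·3 = 127 ≡ 10.
  S_1 = Σ v_i α_i r_i = 5·1·10 + 12·3·2 + 5·5·9 + 2·12·1 + 2·7·3 = 413 ≡ 10.
  α_i^2 mod 13 = [1, 9, 12, 1, 10].
  S_2 = Σ v_i α_i^2 r_i = 5·1·10 + 12·9·2 + 5·12·9 + 2·1·1 + 2·10·3 = 868 ≡ 10.
  S = (10, 10, 10) ≠ 0, so r is not a codeword (an error is present).
Step 3: locate the error. For a single error e at position i, S_ℓ = v_i·e·α_i^ℓ, so α_err = S_1/S_0.
  S_0^{−1} = 10^{−1} = 4 (mod 13), so α_err = 10·4 = 40 ≡ 1 = α_1. Error position i = 1.
  Consistency check: S_2/S_1 = 10·4 = 40 ≡ 1 = α_err ✓ (single-error assumption holds).
Step 4: error magnitude e = S_0/v_1 = S_0·∏_{j≠1}(α_1 − α_j) = 10·8 = 80 ≡ 2 (mod 13).
Step 5: correct position 1: c_1 = r_1 − e = 10 − 2 ≡ 8 (mod 13). Hence c = [8, 2, 9, 1, 3].
  Check: interpolating c through the α_i gives m(x) = 11 + 10·x (degree < 2) with m(α_i) = c_i for every i, so c is indeed a codeword.


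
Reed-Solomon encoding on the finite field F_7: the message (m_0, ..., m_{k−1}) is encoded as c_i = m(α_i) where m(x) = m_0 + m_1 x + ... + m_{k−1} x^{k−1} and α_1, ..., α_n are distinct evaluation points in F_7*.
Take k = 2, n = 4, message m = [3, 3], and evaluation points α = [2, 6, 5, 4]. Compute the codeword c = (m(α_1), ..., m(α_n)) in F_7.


c = [2, 0, 4, 1]

Message polynomial: m(x) = 3 + 3·x (mod 7).
For each evaluation point α_i, compute m(α_i) mod 7:
  α_1 = 2: Horner steps 3 → 2, so m(2) = 2.
  α_2 = 6: Horner steps 3 → 0, so m(6) = 0.
  α_3 = 5: Horner steps 3 → 4, so m(5) = 4.
  α_4 = 4: Horner steps 3 → 1, so m(4) = 1.
Codeword c = [2, 0, 4, 1] ∈ F_7^4.
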